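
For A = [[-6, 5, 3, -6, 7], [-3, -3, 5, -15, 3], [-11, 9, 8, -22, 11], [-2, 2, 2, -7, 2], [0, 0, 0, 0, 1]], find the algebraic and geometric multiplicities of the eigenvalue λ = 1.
algebraic multiplicity 2, geometric multiplicity 2

The characteristic polynomial is (x - 1)^2(x + 3)^3, so the factor x - 1 appears with exponent 2: the algebraic multiplicity is 2.

rank(A - I) = 3, so the eigenspace has dimension 5 - 3 = 2: the geometric multiplicity is 2.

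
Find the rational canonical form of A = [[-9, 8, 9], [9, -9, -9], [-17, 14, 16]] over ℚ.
R = [[0, 0, -9], [1, 0, 0], [0, 1, -2]]

The invariant factors of A (the non-unit diagonal entries of the Smith normal form of xI - A over ℚ[x]) are (x + 3)(x^2 - x + 3), each dividing the next. The characteristic polynomial is their product, (x + 3)(x^2 - x + 3).

The rational canonical form is the block-diagonal matrix of companion matrices C(f_i):
R = [[0, 0, -9], [1, 0, 0], [0, 1, -2]].

Note the characteristic polynomial does not split into linear factors over ℚ, so A has no Jordan form over ℚ; the rational canonical form exists over any field.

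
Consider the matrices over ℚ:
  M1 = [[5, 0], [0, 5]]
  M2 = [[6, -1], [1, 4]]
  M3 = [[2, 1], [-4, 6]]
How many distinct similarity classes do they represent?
3 classes: {M1}, {M2}, {M3}

Characteristic polynomials: χ_{M1} = (x - 5)^2, χ_{M2} = (x - 5)^2, χ_{M3} = (x - 4)^2.

{M1}: invariant factors x - 5, x - 5.

{M2}: invariant factors (x - 5)^2.

{M3}: invariant factors (x - 4)^2.

Matrices are similar if and only if their invariant-factor lists agree; the partition into similarity classes is {M1}, {M2}, {M3}.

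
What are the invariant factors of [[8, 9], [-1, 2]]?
The Jordan structure of A has elementary divisors (x - 5)^2. Arranging the block sizes at each eigenvalue in decreasing order and taking row products gives the invariant factors.

Invariant factors (smallest first, each dividing the next): (x - 5)^2.

Check: the last factor (x - 5)^2 is the minimal polynomial, and the product (x - 5)^2 is the characteristic polynomial.

(x - 5)^2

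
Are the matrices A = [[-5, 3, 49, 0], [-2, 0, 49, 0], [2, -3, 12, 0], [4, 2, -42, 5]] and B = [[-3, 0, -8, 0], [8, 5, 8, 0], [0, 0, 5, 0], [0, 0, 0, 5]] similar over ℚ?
No.

Both have characteristic polynomial (x - 5)^3(x + 3), but the minimal polynomial of A is (x - 5)^2(x + 3) while the minimal polynomial of B is (x - 5)(x + 3). The minimal polynomial is a similarity invariant, so A and B are not similar.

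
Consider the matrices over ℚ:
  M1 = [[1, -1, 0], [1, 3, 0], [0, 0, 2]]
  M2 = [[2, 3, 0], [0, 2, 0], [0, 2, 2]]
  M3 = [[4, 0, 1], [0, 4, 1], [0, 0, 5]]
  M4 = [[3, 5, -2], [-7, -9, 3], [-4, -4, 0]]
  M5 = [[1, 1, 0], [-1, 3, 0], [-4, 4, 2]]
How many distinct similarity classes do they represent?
Characteristic polynomials: χ_{M1} = (x - 2)^3, χ_{M2} = (x - 2)^3, χ_{M3} = (x - 5)(x - 4)^2, χ_{M4} = (x + 2)^3, χ_{M5} = (x - 2)^3.

{M1, M2, M5}: invariant factors x - 2, (x - 2)^2.

{M3}: invariant factors x - 4, (x - 5)(x - 4).

{M4}: invariant factors (x + 2)^3.

Matrices are similar if and only if their invariant-factor lists agree; the partition into similarity classes is {M1, M2, M5}, {M3}, {M4}.

3 classes: {M1, M2, M5}, {M3}, {M4}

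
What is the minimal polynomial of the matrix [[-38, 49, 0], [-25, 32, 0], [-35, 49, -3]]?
The characteristic polynomial factors as (x + 3)^3. The minimal polynomial is ∏(x - λ)^{k_λ} where k_λ is the size of the largest Jordan block at λ.

For λ = -3: rank(A + 3I) = 1, and the largest Jordan block has size 2 (the smallest k with rank((A + 3I)^k) = rank((A + 3I)^(k+1))).

So m_A(x) = (x + 3)^2.

m_A(x) = (x + 3)^2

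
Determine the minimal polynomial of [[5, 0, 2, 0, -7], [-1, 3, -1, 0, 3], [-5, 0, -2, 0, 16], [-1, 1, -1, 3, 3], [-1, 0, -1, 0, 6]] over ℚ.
m_A(x) = (x - 3)^3

The characteristic polynomial factors as (x - 3)^5. The minimal polynomial is ∏(x - λ)^{k_λ} where k_λ is the size of the largest Jordan block at λ.

For λ = 3: rank(A - 3I) = 3, and the largest Jordan block has size 3 (the smallest k with rank((A - 3I)^k) = rank((A - 3I)^(k+1))).

So m_A(x) = (x - 3)^3.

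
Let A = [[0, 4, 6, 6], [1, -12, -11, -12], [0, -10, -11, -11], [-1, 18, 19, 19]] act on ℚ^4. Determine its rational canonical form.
The invariant factors of A (the non-unit diagonal entries of the Smith normal form of xI - A over ℚ[x]) are (x^2 + 2x + 4)^2, each dividing the next. The characteristic polynomial is their product, (x^2 + 2x + 4)^2.

The rational canonical form is the block-diagonal matrix of companion matrices C(f_i):
R = [[0, 0, 0, -16], [1, 0, 0, -16], [0, 1, 0, -12], [0, 0, 1, -4]].

Note the characteristic polynomial does not split into linear factors over ℚ, so A has no Jordan form over ℚ; the rational canonical form exists over any field.

R = [[0, 0, 0, -16], [1, 0, 0, -16], [0, 1, 0, -12], [0, 0, 1, -4]]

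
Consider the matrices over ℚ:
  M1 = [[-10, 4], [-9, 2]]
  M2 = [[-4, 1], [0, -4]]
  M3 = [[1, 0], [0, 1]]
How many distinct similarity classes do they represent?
Characteristic polynomials: χ_{M1} = (x + 4)^2, χ_{M2} = (x + 4)^2, χ_{M3} = (x - 1)^2.

{M1, M2}: invariant factors (x + 4)^2.

{M3}: invariant factors x - 1, x - 1.

Matrices are similar if and only if their invariant-factor lists agree; the partition into similarity classes is {M1, M2}, {M3}.

2 classes: {M1, M2}, {M3}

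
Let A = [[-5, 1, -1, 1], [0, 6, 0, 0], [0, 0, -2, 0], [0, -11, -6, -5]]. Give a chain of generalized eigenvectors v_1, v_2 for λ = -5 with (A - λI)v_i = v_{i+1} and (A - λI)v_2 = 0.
We seek v_1 ∈ ker((A + 5I)^2) \ ker(A + 5I), then set v_{i+1} = (A + 5I) v_i.

One such chain is v_1 = [[0, 0, 0, 1]]^T, v_2 = [[1, 0, 0, 0]]^T. Check: (A + 5I) v_2 = [[0, 0, 0, 0]]^T = 0.

v_1 = [[0, 0, 0, 1]]^T, v_2 = [[1, 0, 0, 0]]^T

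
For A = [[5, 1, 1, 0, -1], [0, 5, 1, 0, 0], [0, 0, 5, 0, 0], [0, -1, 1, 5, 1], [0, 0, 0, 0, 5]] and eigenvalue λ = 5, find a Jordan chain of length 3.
We seek v_1 ∈ ker((A - 5I)^3) \ ker((A - 5I)^2), then set v_{i+1} = (A - 5I) v_i.

One such chain is v_1 = [[0, 0, 1, 0, 0]]^T, v_2 = [[1, 1, 0, 1, 0]]^T, v_3 = [[1, 0, 0, -1, 0]]^T. Check: (A - 5I) v_3 = [[0, 0, 0, 0, 0]]^T = 0.

v_1 = [[0, 0, 1, 0, 0]]^T, v_2 = [[1, 1, 0, 1, 0]]^T, v_3 = [[1, 0, 0, -1, 0]]^T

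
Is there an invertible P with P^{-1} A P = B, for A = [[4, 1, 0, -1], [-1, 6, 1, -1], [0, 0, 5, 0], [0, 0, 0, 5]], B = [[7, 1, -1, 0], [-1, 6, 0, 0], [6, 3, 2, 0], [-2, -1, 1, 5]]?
Yes.

Two matrices over a field are similar if and only if they have the same invariant factors.

Both A and B have characteristic polynomial (x - 5)^4 and minimal polynomial (x - 5)^3. Computing further, both have invariant factors x - 5, (x - 5)^3. Hence A and B are similar.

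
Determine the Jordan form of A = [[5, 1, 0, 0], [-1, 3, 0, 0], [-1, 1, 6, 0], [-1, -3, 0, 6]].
The characteristic polynomial is det(xI - A) = (x - 6)^2(x - 4)^2, so the eigenvalues are 4 (algebraic multiplicity 2), 6 (algebraic multiplicity 2).

For λ = 4: rank(A - 4I) = 3, rank((A - 4I)^2) = 2. The eigenspace has dimension 4 - 3 = 1, so there is 1 Jordan block; the rank sequence gives block sizes [2].

For λ = 6: rank(A - 6I) = 2. The eigenspace has dimension 4 - 2 = 2, so there are 2 Jordan blocks; the rank sequence gives block sizes [1, 1].

Assembling the blocks gives the Jordan form J above.

J = [[4, 1, 0, 0], [0, 4, 0, 0], [0, 0, 6, 0], [0, 0, 0, 6]]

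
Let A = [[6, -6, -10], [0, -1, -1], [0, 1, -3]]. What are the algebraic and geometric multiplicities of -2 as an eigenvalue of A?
algebraic multiplicity 2, geometric multiplicity 1

The characteristic polynomial is (x - 6)(x + 2)^2, so the factor x + 2 appears with exponent 2: the algebraic multiplicity is 2.

rank(A + 2I) = 2, so the eigenspace has dimension 3 - 2 = 1: the geometric multiplicity is 1.

Since 1 < 2, A is not diagonalizable.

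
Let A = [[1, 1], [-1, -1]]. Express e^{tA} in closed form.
e^{tA} = [[t + 1, t], [-t, 1 - t]]

A has Jordan form J = [[0, 1], [0, 0]] with A = PJP^{-1}, so e^{tA} = P e^{tJ} P^{-1}.

For a Jordan block J_k(λ), e^{tJ_k(λ)} = e^{λt} · (I + tN + t^2 N^2/2! + ... + t^{k-1} N^{k-1}/(k-1)!) where N is the nilpotent superdiagonal part.

Assembling the blocks and conjugating back gives the entries of e^{tA} as shown above.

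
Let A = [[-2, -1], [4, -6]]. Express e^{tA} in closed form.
e^{tA} = [[(2*t + 1)*e^{-4*t}, -t*e^{-4*t}], [4*t*e^{-4*t}, (1 - 2*t)*e^{-4*t}]]

A has Jordan form J = [[-4, 1], [0, -4]] with A = PJP^{-1}, so e^{tA} = P e^{tJ} P^{-1}.

For a Jordan block J_k(λ), e^{tJ_k(λ)} = e^{λt} · (I + tN + t^2 N^2/2! + ... + t^{k-1} N^{k-1}/(k-1)!) where N is the nilpotent superdiagonal part.

Assembling the blocks and conjugating back gives the entries of e^{tA} as shown above.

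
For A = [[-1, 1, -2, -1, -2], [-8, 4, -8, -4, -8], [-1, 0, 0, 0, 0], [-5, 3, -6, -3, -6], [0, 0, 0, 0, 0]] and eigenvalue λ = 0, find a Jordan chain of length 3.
v_1 = [[-1, -2, 0, -2, 1]]^T, v_2 = [[-1, 0, 1, -1, 0]]^T, v_3 = [[0, 4, 1, 2, 0]]^T

We seek v_1 ∈ ker(A^3) \ ker(A^2), then set v_{i+1} = A v_i.

One such chain is v_1 = [[-1, -2, 0, -2, 1]]^T, v_2 = [[-1, 0, 1, -1, 0]]^T, v_3 = [[0, 4, 1, 2, 0]]^T. Check: A v_3 = [[0, 0, 0, 0, 0]]^T = 0.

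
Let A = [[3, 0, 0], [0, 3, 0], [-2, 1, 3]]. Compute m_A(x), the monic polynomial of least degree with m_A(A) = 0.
m_A(x) = (x - 3)^2

The characteristic polynomial factors as (x - 3)^3. The minimal polynomial is ∏(x - λ)^{k_λ} where k_λ is the size of the largest Jordan block at λ.

For λ = 3: rank(A - 3I) = 1, and the largest Jordan block has size 2 (the smallest k with rank((A - 3I)^k) = rank((A - 3I)^(k+1))).

So m_A(x) = (x - 3)^2.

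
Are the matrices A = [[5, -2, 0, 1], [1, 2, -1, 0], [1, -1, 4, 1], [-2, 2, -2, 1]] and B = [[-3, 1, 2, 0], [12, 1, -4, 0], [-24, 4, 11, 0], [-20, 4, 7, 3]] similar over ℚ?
Two matrices over a field are similar if and only if they have the same invariant factors.

Both A and B have characteristic polynomial (x - 3)^4 and minimal polynomial (x - 3)^2. Computing further, both have invariant factors (x - 3)^2, (x - 3)^2. Hence A and B are similar.

Yes.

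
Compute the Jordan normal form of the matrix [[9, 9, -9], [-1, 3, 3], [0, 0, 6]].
The characteristic polynomial is det(xI - A) = (x - 6)^3, so the eigenvalues are 6 (algebraic multiplicity 3).

For λ = 6: rank(A - 6I) = 1, rank((A - 6I)^2) = 0. The eigenspace has dimension 3 - 1 = 2, so there are 2 Jordan blocks; the rank sequence gives block sizes [2, 1].

Assembling the blocks gives the Jordan form J above.

J = [[6, 1, 0], [0, 6, 0], [0, 0, 6]]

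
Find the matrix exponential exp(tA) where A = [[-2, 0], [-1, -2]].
e^{tA} = [[e^{-2*t}, 0], [-t*e^{-2*t}, e^{-2*t}]]

A has Jordan form J = [[-2, 1], [0, -2]] with A = PJP^{-1}, so e^{tA} = P e^{tJ} P^{-1}.

For a Jordan block J_k(λ), e^{tJ_k(λ)} = e^{λt} · (I + tN + t^2 N^2/2! + ... + t^{k-1} N^{k-1}/(k-1)!) where N is the nilpotent superdiagonal part.

Assembling the blocks and conjugating back gives the entries of e^{tA} as shown above.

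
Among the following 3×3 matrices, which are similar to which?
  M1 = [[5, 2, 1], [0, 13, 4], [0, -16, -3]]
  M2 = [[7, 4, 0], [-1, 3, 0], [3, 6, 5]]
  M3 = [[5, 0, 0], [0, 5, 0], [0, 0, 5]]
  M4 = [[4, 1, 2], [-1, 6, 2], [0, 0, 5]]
2 classes: {M1, M2, M4}, {M3}

Characteristic polynomials: χ_{M1} = (x - 5)^3, χ_{M2} = (x - 5)^3, χ_{M3} = (x - 5)^3, χ_{M4} = (x - 5)^3.

{M1, M2, M4}: invariant factors x - 5, (x - 5)^2.

{M3}: invariant factors x - 5, x - 5, x - 5.

Matrices are similar if and only if their invariant-factor lists agree; the partition into similarity classes is {M1, M2, M4}, {M3}.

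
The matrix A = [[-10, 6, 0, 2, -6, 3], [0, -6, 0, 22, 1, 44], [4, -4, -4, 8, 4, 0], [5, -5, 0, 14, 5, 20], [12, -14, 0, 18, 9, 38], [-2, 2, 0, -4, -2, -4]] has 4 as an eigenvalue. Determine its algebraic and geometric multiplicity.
The characteristic polynomial is (x - 4)^3(x + 4)^2(x + 5), so the factor x - 4 appears with exponent 3: the algebraic multiplicity is 3.

rank(A - 4I) = 5, so the eigenspace has dimension 6 - 5 = 1: the geometric multiplicity is 1.

Since 1 < 3, A is not diagonalizable.

algebraic multiplicity 3, geometric multiplicity 1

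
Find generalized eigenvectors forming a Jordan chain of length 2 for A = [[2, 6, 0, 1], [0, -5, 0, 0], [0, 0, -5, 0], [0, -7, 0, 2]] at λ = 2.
We seek v_1 ∈ ker((A - 2I)^2) \ ker(A - 2I), then set v_{i+1} = (A - 2I) v_i.

One such chain is v_1 = [[1, 0, 0, 1]]^T, v_2 = [[1, 0, 0, 0]]^T. Check: (A - 2I) v_2 = [[0, 0, 0, 0]]^T = 0.

v_1 = [[1, 0, 0, 1]]^T, v_2 = [[1, 0, 0, 0]]^T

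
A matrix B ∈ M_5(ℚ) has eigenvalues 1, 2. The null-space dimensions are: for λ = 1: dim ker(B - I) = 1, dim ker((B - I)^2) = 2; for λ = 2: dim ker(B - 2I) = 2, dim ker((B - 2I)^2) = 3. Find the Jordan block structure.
Jordan blocks: (1, 2), (2, 2), (2, 1)

λ = 1: successive nullity increments [1, 1] count blocks of size ≥ k; block sizes are [2].
λ = 2: successive nullity increments [2, 1] count blocks of size ≥ k; block sizes are [2, 1].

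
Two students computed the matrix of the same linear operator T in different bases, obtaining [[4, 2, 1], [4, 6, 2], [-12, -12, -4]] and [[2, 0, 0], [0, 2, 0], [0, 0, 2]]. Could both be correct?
No.

Both have characteristic polynomial (x - 2)^3, but the minimal polynomial of A is (x - 2)^2 while the minimal polynomial of B is x - 2. The minimal polynomial is a similarity invariant, so A and B are not similar.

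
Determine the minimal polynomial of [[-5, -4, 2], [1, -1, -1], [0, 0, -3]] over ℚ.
m_A(x) = (x + 3)^2

The characteristic polynomial factors as (x + 3)^3. The minimal polynomial is ∏(x - λ)^{k_λ} where k_λ is the size of the largest Jordan block at λ.

For λ = -3: rank(A + 3I) = 1, and the largest Jordan block has size 2 (the smallest k with rank((A + 3I)^k) = rank((A + 3I)^(k+1))).

So m_A(x) = (x + 3)^2.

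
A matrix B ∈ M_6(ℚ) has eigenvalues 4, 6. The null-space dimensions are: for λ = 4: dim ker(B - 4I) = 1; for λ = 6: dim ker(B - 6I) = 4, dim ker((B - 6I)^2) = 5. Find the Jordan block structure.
λ = 4: successive nullity increments [1] count blocks of size ≥ k; block sizes are [1].
λ = 6: successive nullity increments [4, 1] count blocks of size ≥ k; block sizes are [2, 1, 1, 1].

Jordan blocks: (4, 1), (6, 2), (6, 1), (6, 1), (6, 1)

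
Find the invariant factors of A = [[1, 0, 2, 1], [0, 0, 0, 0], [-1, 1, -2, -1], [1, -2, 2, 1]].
x^2, x^2

The Jordan structure of A has elementary divisors x^2, x^2. Arranging the block sizes at each eigenvalue in decreasing order and taking row products gives the invariant factors.

Invariant factors (smallest first, each dividing the next): x^2, x^2.

Check: the last factor x^2 is the minimal polynomial, and the product x^4 is the characteristic polynomial.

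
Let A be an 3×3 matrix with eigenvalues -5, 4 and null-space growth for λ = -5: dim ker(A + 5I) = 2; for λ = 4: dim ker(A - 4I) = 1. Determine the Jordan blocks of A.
Jordan blocks: (-5, 1), (-5, 1), (4, 1)

λ = -5: successive nullity increments [2] count blocks of size ≥ k; block sizes are [1, 1].
λ = 4: successive nullity increments [1] count blocks of size ≥ k; block sizes are [1].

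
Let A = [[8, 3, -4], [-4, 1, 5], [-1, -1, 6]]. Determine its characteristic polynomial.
xI - A = [[x - 8, -3, 4], [4, x - 1, -5], [1, 1, x - 6]].

Expanding det(xI - A) along the first row:
det(xI - A) = + (x - 8)·det([[x - 1, -5], [1, x - 6]]) - (-3)·det([[4, -5], [1, x - 6]]) + (4)·det([[4, x - 1], [1, 1]]).

Evaluating gives χ_A(x) = x^3 - 15x^2 + 75x - 125 = (x - 5)^3.

χ_A(x) = (x - 5)^3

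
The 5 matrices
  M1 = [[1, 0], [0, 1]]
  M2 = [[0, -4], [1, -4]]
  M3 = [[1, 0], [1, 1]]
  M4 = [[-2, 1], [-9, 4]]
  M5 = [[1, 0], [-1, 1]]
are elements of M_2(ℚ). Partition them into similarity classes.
Characteristic polynomials: χ_{M1} = (x - 1)^2, χ_{M2} = (x + 2)^2, χ_{M3} = (x - 1)^2, χ_{M4} = (x - 1)^2, χ_{M5} = (x - 1)^2.

{M1}: invariant factors x - 1, x - 1.

{M2}: invariant factors (x + 2)^2.

{M3, M4, M5}: invariant factors (x - 1)^2.

Matrices are similar if and only if their invariant-factor lists agree; the partition into similarity classes is {M1}, {M2}, {M3, M4, M5}.

3 classes: {M1}, {M2}, {M3, M4, M5}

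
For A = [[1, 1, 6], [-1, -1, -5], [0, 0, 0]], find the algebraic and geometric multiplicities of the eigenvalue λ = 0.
The characteristic polynomial is x^3, so the factor x appears with exponent 3: the algebraic multiplicity is 3.

rank(A) = 2, so the eigenspace has dimension 3 - 2 = 1: the geometric multiplicity is 1.

Since 1 < 3, A is not diagonalizable.

algebraic multiplicity 3, geometric multiplicity 1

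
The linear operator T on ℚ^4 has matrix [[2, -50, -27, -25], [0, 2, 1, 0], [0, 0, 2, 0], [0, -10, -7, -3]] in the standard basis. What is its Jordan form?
J = [[-3, 0, 0, 0], [0, 2, 1, 0], [0, 0, 2, 0], [0, 0, 0, 2]]

The characteristic polynomial is det(xI - A) = (x - 2)^3(x + 3), so the eigenvalues are -3 (algebraic multiplicity 1), 2 (algebraic multiplicity 3).

For λ = -3: algebraic multiplicity 1 gives one 1×1 block.

For λ = 2: rank(A - 2I) = 2, rank((A - 2I)^2) = 1. The eigenspace has dimension 4 - 2 = 2, so there are 2 Jordan blocks; the rank sequence gives block sizes [2, 1].

Assembling the blocks gives the Jordan form J above.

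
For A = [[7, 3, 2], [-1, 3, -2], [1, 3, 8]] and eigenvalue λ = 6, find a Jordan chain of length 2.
We seek v_1 ∈ ker((A - 6I)^2) \ ker(A - 6I), then set v_{i+1} = (A - 6I) v_i.

One such chain is v_1 = [[0, 1, -1]]^T, v_2 = [[1, -1, 1]]^T. Check: (A - 6I) v_2 = [[0, 0, 0]]^T = 0.

v_1 = [[0, 1, -1]]^T, v_2 = [[1, -1, 1]]^T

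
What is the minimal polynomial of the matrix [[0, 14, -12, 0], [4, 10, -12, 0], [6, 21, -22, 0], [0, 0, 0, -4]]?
m_A(x) = (x + 4)^2

The characteristic polynomial factors as (x + 4)^4. The minimal polynomial is ∏(x - λ)^{k_λ} where k_λ is the size of the largest Jordan block at λ.

For λ = -4: rank(A + 4I) = 1, and the largest Jordan block has size 2 (the smallest k with rank((A + 4I)^k) = rank((A + 4I)^(k+1))).

So m_A(x) = (x + 4)^2.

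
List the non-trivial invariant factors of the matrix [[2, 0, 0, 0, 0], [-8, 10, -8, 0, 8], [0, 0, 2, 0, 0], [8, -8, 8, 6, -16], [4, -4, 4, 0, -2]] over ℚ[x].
x - 2, (x - 6)(x - 2), (x - 6)(x - 2)

The Jordan structure of A has elementary divisors (x - 2), (x - 2), (x - 2), (x - 6), (x - 6). Arranging the block sizes at each eigenvalue in decreasing order and taking row products gives the invariant factors.

Invariant factors (smallest first, each dividing the next): x - 2, (x - 6)(x - 2), (x - 6)(x - 2).

Check: the last factor (x - 6)(x - 2) is the minimal polynomial, and the product (x - 6)^2(x - 2)^3 is the characteristic polynomial.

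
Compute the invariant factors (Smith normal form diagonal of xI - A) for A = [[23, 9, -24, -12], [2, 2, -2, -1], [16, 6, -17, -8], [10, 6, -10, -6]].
x + 1, (x - 2)^2(x + 1)

The Jordan structure of A has elementary divisors (x + 1), (x + 1), (x - 2)^2. Arranging the block sizes at each eigenvalue in decreasing order and taking row products gives the invariant factors.

Invariant factors (smallest first, each dividing the next): x + 1, (x - 2)^2(x + 1).

Check: the last factor (x - 2)^2(x + 1) is the minimal polynomial, and the product (x - 2)^2(x + 1)^2 is the characteristic polynomial.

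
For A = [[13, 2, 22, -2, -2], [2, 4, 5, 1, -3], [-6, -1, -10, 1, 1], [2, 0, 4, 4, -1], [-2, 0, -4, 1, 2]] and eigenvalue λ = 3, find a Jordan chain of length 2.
v_1 = [[2, 1, -1, 1, 0]]^T, v_2 = [[-2, 1, 1, 1, 1]]^T

We seek v_1 ∈ ker((A - 3I)^2) \ ker(A - 3I), then set v_{i+1} = (A - 3I) v_i.

One such chain is v_1 = [[2, 1, -1, 1, 0]]^T, v_2 = [[-2, 1, 1, 1, 1]]^T. Check: (A - 3I) v_2 = [[0, 0, 0, 0, 0]]^T = 0.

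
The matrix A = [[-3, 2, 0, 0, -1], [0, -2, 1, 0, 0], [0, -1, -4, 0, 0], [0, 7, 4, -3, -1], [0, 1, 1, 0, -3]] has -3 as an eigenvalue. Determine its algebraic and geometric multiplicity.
algebraic multiplicity 5, geometric multiplicity 2

The characteristic polynomial is (x + 3)^5, so the factor x + 3 appears with exponent 5: the algebraic multiplicity is 5.

rank(A + 3I) = 3, so the eigenspace has dimension 5 - 3 = 2: the geometric multiplicity is 2.

Since 2 < 5, A is not diagonalizable.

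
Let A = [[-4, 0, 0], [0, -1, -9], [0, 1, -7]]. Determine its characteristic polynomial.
χ_A(x) = (x + 4)^3

xI - A = [[x + 4, 0, 0], [0, x + 1, 9], [0, -1, x + 7]].

Expanding det(xI - A) along the first row:
det(xI - A) = + (x + 4)·det([[x + 1, 9], [-1, x + 7]]) - (0)·det([[0, 9], [0, x + 7]]) + (0)·det([[0, x + 1], [0, -1]]).

Evaluating gives χ_A(x) = x^3 + 12x^2 + 48x + 64 = (x + 4)^3.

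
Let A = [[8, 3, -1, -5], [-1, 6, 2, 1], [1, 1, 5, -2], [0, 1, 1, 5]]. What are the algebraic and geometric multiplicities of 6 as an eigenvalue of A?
The characteristic polynomial is (x - 6)^4, so the factor x - 6 appears with exponent 4: the algebraic multiplicity is 4.

rank(A - 6I) = 2, so the eigenspace has dimension 4 - 2 = 2: the geometric multiplicity is 2.

Since 2 < 4, A is not diagonalizable.

algebraic multiplicity 4, geometric multiplicity 2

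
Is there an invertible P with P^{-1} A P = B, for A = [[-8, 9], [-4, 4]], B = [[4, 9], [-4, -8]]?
Two matrices over a field are similar if and only if they have the same invariant factors.

Both A and B have characteristic polynomial (x + 2)^2 and minimal polynomial (x + 2)^2. Computing further, both have invariant factors (x + 2)^2. Hence A and B are similar.

Yes.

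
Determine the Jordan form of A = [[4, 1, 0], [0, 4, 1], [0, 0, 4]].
The characteristic polynomial is det(xI - A) = (x - 4)^3, so the eigenvalues are 4 (algebraic multiplicity 3).

For λ = 4: rank(A - 4I) = 2, rank((A - 4I)^2) = 1, rank((A - 4I)^3) = 0. The eigenspace has dimension 3 - 2 = 1, so there is 1 Jordan block; the rank sequence gives block sizes [3].

Assembling the blocks gives the Jordan form J above.

J = [[4, 1, 0], [0, 4, 1], [0, 0, 4]]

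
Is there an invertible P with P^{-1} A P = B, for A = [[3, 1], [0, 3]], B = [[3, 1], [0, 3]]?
Yes.

Two matrices over a field are similar if and only if they have the same invariant factors.

Both A and B have characteristic polynomial (x - 3)^2 and minimal polynomial (x - 3)^2. Computing further, both have invariant factors (x - 3)^2. Hence A and B are similar.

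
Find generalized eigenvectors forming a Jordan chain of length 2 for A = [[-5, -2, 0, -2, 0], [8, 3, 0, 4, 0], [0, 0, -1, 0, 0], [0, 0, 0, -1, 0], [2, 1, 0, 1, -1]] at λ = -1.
We seek v_1 ∈ ker((A + I)^2) \ ker(A + I), then set v_{i+1} = (A + I) v_i.

One such chain is v_1 = [[0, 0, 0, 1, 2]]^T, v_2 = [[-2, 4, 0, 0, 1]]^T. Check: (A + I) v_2 = [[0, 0, 0, 0, 0]]^T = 0.

v_1 = [[0, 0, 0, 1, 2]]^T, v_2 = [[-2, 4, 0, 0, 1]]^T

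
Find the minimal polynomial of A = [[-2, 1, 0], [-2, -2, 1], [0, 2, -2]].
The characteristic polynomial factors as (x + 2)^3. The minimal polynomial is ∏(x - λ)^{k_λ} where k_λ is the size of the largest Jordan block at λ.

For λ = -2: rank(A + 2I) = 2, and the largest Jordan block has size 3 (the smallest k with rank((A + 2I)^k) = rank((A + 2I)^(k+1))).

So m_A(x) = (x + 2)^3.

m_A(x) = (x + 2)^3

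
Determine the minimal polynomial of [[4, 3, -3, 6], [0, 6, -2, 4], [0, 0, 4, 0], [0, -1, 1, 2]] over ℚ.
The characteristic polynomial factors as (x - 4)^4. The minimal polynomial is ∏(x - λ)^{k_λ} where k_λ is the size of the largest Jordan block at λ.

For λ = 4: rank(A - 4I) = 1, and the largest Jordan block has size 2 (the smallest k with rank((A - 4I)^k) = rank((A - 4I)^(k+1))).

So m_A(x) = (x - 4)^2.

m_A(x) = (x - 4)^2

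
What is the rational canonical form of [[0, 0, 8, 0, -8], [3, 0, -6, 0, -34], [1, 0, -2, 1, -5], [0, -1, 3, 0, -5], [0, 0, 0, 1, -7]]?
R = [[0, 8, 0, 0, 0], [1, -2, 0, 0, 0], [0, 0, 0, 0, 40], [0, 0, 1, 0, -2], [0, 0, 0, 1, -7]]

The invariant factors of A (the non-unit diagonal entries of the Smith normal form of xI - A over ℚ[x]) are (x - 2)(x + 4), (x - 2)(x + 4)(x + 5), each dividing the next. The characteristic polynomial is their product, (x - 2)^2(x + 4)^2(x + 5).

The rational canonical form is the block-diagonal matrix of companion matrices C(f_i):
R = [[0, 8, 0, 0, 0], [1, -2, 0, 0, 0], [0, 0, 0, 0, 40], [0, 0, 1, 0, -2], [0, 0, 0, 1, -7]].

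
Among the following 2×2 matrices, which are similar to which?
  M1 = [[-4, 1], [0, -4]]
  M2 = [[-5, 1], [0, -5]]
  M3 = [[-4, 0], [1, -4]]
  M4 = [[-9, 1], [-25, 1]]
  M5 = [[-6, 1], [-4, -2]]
2 classes: {M1, M3, M4, M5}, {M2}

Characteristic polynomials: χ_{M1} = (x + 4)^2, χ_{M2} = (x + 5)^2, χ_{M3} = (x + 4)^2, χ_{M4} = (x + 4)^2, χ_{M5} = (x + 4)^2.

{M1, M3, M4, M5}: invariant factors (x + 4)^2.

{M2}: invariant factors (x + 5)^2.

Matrices are similar if and only if their invariant-factor lists agree; the partition into similarity classes is {M1, M3, M4, M5}, {M2}.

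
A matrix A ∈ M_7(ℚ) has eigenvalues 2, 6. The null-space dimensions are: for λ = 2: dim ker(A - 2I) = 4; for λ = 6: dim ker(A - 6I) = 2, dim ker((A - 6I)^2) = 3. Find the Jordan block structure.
Jordan blocks: (2, 1), (2, 1), (2, 1), (2, 1), (6, 2), (6, 1)

λ = 2: successive nullity increments [4] count blocks of size ≥ k; block sizes are [1, 1, 1, 1].
λ = 6: successive nullity increments [2, 1] count blocks of size ≥ k; block sizes are [2, 1].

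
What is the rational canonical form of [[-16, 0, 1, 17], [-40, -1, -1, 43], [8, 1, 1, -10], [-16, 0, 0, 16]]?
R = [[0, 0, 0, -16], [1, 0, 0, 0], [0, 1, 0, -8], [0, 0, 1, 0]]

The invariant factors of A (the non-unit diagonal entries of the Smith normal form of xI - A over ℚ[x]) are (x^2 + 4)^2, each dividing the next. The characteristic polynomial is their product, (x^2 + 4)^2.

The rational canonical form is the block-diagonal matrix of companion matrices C(f_i):
R = [[0, 0, 0, -16], [1, 0, 0, 0], [0, 1, 0, -8], [0, 0, 1, 0]].

Note the characteristic polynomial does not split into linear factors over ℚ, so A has no Jordan form over ℚ; the rational canonical form exists over any field.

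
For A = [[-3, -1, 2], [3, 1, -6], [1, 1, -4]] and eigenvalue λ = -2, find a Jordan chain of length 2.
v_1 = [[2, -3, 0]]^T, v_2 = [[1, -3, -1]]^T

We seek v_1 ∈ ker((A + 2I)^2) \ ker(A + 2I), then set v_{i+1} = (A + 2I) v_i.

One such chain is v_1 = [[2, -3, 0]]^T, v_2 = [[1, -3, -1]]^T. Check: (A + 2I) v_2 = [[0, 0, 0]]^T = 0.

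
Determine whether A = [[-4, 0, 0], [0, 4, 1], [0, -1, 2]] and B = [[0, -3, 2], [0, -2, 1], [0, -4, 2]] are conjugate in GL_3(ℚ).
trace(A) = 2 but trace(B) = 0. The trace is a similarity invariant, so A and B are not similar.

No.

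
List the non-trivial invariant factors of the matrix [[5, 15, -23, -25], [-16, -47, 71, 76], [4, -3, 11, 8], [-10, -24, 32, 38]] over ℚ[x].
The Jordan structure of A has elementary divisors (x + 5), (x - 4)^2, (x - 4). Arranging the block sizes at each eigenvalue in decreasing order and taking row products gives the invariant factors.

Invariant factors (smallest first, each dividing the next): x - 4, (x - 4)^2(x + 5).

Check: the last factor (x - 4)^2(x + 5) is the minimal polynomial, and the product (x - 4)^3(x + 5) is the characteristic polynomial.

x - 4, (x - 4)^2(x + 5)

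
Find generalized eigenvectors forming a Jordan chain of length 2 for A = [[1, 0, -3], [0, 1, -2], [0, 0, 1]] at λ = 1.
We seek v_1 ∈ ker((A - I)^2) \ ker(A - I), then set v_{i+1} = (A - I) v_i.

One such chain is v_1 = [[-3, 0, 1]]^T, v_2 = [[-3, -2, 0]]^T. Check: (A - I) v_2 = [[0, 0, 0]]^T = 0.

v_1 = [[-3, 0, 1]]^T, v_2 = [[-3, -2, 0]]^T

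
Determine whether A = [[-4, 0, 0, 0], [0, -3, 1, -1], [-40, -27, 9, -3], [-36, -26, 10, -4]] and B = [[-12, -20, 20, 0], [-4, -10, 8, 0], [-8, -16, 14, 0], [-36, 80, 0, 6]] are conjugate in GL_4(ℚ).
No.

Both have characteristic polynomial (x - 6)(x + 2)^2(x + 4), but the minimal polynomial of A is (x - 6)(x + 2)^2(x + 4) while the minimal polynomial of B is (x - 6)(x + 2)(x + 4). The minimal polynomial is a similarity invariant, so A and B are not similar.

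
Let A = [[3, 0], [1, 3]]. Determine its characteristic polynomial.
xI - A = [[x - 3, 0], [-1, x - 3]].

Expanding det(xI - A) along the first row:
det(xI - A) = + (x - 3)·det([[x - 3]]) - (0)·det([[-1]]).

Evaluating gives χ_A(x) = x^2 - 6x + 9 = (x - 3)^2.

χ_A(x) = (x - 3)^2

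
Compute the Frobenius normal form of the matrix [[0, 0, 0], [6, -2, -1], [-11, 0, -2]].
The invariant factors of A (the non-unit diagonal entries of the Smith normal form of xI - A over ℚ[x]) are x(x + 2)^2, each dividing the next. The characteristic polynomial is their product, x(x + 2)^2.

The rational canonical form is the block-diagonal matrix of companion matrices C(f_i):
R = [[0, 0, 0], [1, 0, -4], [0, 1, -4]].

R = [[0, 0, 0], [1, 0, -4], [0, 1, -4]]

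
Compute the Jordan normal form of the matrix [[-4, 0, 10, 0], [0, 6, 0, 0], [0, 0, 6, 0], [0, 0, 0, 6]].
The characteristic polynomial is det(xI - A) = (x - 6)^3(x + 4), so the eigenvalues are -4 (algebraic multiplicity 1), 6 (algebraic multiplicity 3).

For λ = -4: algebraic multiplicity 1 gives one 1×1 block.

For λ = 6: rank(A - 6I) = 1. The eigenspace has dimension 4 - 1 = 3, so there are 3 Jordan blocks; the rank sequence gives block sizes [1, 1, 1].

Assembling the blocks gives the Jordan form J above.

J = [[-4, 0, 0, 0], [0, 6, 0, 0], [0, 0, 6, 0], [0, 0, 0, 6]]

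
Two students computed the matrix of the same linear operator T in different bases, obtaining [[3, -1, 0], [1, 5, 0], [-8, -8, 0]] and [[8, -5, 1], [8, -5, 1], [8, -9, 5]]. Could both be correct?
Two matrices over a field are similar if and only if they have the same invariant factors.

Both A and B have characteristic polynomial x(x - 4)^2 and minimal polynomial x(x - 4)^2. Computing further, both have invariant factors x(x - 4)^2. Hence A and B are similar.

Yes.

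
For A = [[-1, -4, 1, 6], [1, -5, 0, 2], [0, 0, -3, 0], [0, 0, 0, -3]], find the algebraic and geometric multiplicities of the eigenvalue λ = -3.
The characteristic polynomial is (x + 3)^4, so the factor x + 3 appears with exponent 4: the algebraic multiplicity is 4.

rank(A + 3I) = 2, so the eigenspace has dimension 4 - 2 = 2: the geometric multiplicity is 2.

Since 2 < 4, A is not diagonalizable.

algebraic multiplicity 4, geometric multiplicity 2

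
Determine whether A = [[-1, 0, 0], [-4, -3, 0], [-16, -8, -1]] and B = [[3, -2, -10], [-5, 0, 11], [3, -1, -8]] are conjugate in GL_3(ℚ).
Both have characteristic polynomial (x + 1)^2(x + 3), but the minimal polynomial of A is (x + 1)(x + 3) while the minimal polynomial of B is (x + 1)^2(x + 3). The minimal polynomial is a similarity invariant, so A and B are not similar.

No.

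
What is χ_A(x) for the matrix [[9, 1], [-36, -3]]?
xI - A = [[x - 9, -1], [36, x + 3]].

Expanding det(xI - A) along the first row:
det(xI - A) = + (x - 9)·det([[x + 3]]) - (-1)·det([[36]]).

Evaluating gives χ_A(x) = x^2 - 6x + 9 = (x - 3)^2.

χ_A(x) = (x - 3)^2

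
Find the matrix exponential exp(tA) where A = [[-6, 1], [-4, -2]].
e^{tA} = [[(1 - 2*t)*e^{-4*t}, t*e^{-4*t}], [-4*t*e^{-4*t}, (2*t + 1)*e^{-4*t}]]

A has Jordan form J = [[-4, 1], [0, -4]] with A = PJP^{-1}, so e^{tA} = P e^{tJ} P^{-1}.

For a Jordan block J_k(λ), e^{tJ_k(λ)} = e^{λt} · (I + tN + t^2 N^2/2! + ... + t^{k-1} N^{k-1}/(k-1)!) where N is the nilpotent superdiagonal part.

Assembling the blocks and conjugating back gives the entries of e^{tA} as shown above.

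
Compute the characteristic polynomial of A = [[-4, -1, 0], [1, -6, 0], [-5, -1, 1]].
xI - A = [[x + 4, 1, 0], [-1, x + 6, 0], [5, 1, x - 1]].

Expanding det(xI - A) along the first row:
det(xI - A) = + (x + 4)·det([[x + 6, 0], [1, x - 1]]) - (1)·det([[-1, 0], [5, x - 1]]) + (0)·det([[-1, x + 6], [5, 1]]).

Evaluating gives χ_A(x) = x^3 + 9x^2 + 15x - 25 = (x - 1)(x + 5)^2.

χ_A(x) = (x - 1)(x + 5)^2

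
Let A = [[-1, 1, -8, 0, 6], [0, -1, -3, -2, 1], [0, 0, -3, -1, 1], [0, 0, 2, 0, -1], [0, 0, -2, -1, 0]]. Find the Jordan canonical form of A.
J = [[-1, 1, 0, 0, 0], [0, -1, 1, 0, 0], [0, 0, -1, 0, 0], [0, 0, 0, -1, 1], [0, 0, 0, 0, -1]]

The characteristic polynomial is det(xI - A) = (x + 1)^5, so the eigenvalues are -1 (algebraic multiplicity 5).

For λ = -1: rank(A + I) = 3, rank((A + I)^2) = 1, rank((A + I)^3) = 0. The eigenspace has dimension 5 - 3 = 2, so there are 2 Jordan blocks; the rank sequence gives block sizes [3, 2].

Assembling the blocks gives the Jordan form J above.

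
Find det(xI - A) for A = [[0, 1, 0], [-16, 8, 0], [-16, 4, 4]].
xI - A = [[x, -1, 0], [16, x - 8, 0], [16, -4, x - 4]].

Expanding det(xI - A) along the first row:
det(xI - A) = + (x)·det([[x - 8, 0], [-4, x - 4]]) - (-1)·det([[16, 0], [16, x - 4]]) + (0)·det([[16, x - 8], [16, -4]]).

Evaluating gives χ_A(x) = x^3 - 12x^2 + 48x - 64 = (x - 4)^3.

χ_A(x) = (x - 4)^3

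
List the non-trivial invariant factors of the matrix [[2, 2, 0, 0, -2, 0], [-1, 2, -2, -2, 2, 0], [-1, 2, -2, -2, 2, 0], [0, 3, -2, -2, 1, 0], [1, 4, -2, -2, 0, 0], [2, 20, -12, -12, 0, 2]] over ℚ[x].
The Jordan structure of A has elementary divisors x^2, x^2, x, (x - 2). Arranging the block sizes at each eigenvalue in decreasing order and taking row products gives the invariant factors.

Invariant factors (smallest first, each dividing the next): x, x^2, x^2(x - 2).

Check: the last factor x^2(x - 2) is the minimal polynomial, and the product x^5(x - 2) is the characteristic polynomial.

x, x^2, x^2(x - 2)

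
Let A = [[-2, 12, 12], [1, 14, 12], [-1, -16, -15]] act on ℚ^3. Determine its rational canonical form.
R = [[0, 0, 48], [1, 0, 16], [0, 1, -3]]

The invariant factors of A (the non-unit diagonal entries of the Smith normal form of xI - A over ℚ[x]) are (x - 4)(x + 3)(x + 4), each dividing the next. The characteristic polynomial is their product, (x - 4)(x + 3)(x + 4).

The rational canonical form is the block-diagonal matrix of companion matrices C(f_i):
R = [[0, 0, 48], [1, 0, 16], [0, 1, -3]].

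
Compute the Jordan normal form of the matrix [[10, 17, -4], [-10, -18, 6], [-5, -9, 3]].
The characteristic polynomial is det(xI - A) = x^2(x + 5), so the eigenvalues are -5 (algebraic multiplicity 1), 0 (algebraic multiplicity 2).

For λ = -5: algebraic multiplicity 1 gives one 1×1 block.

For λ = 0: rank(A) = 2, rank(A^2) = 1. The eigenspace has dimension 3 - 2 = 1, so there is 1 Jordan block; the rank sequence gives block sizes [2].

Assembling the blocks gives the Jordan form J above.

J = [[-5, 0, 0], [0, 0, 1], [0, 0, 0]]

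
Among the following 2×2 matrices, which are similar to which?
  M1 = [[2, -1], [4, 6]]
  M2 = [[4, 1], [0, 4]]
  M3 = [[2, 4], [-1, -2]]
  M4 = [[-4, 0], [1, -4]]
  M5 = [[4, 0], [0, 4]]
Characteristic polynomials: χ_{M1} = (x - 4)^2, χ_{M2} = (x - 4)^2, χ_{M3} = x^2, χ_{M4} = (x + 4)^2, χ_{M5} = (x - 4)^2.

{M1, M2}: invariant factors (x - 4)^2.

{M3}: invariant factors x^2.

{M4}: invariant factors (x + 4)^2.

{M5}: invariant factors x - 4, x - 4.

Matrices are similar if and only if their invariant-factor lists agree; the partition into similarity classes is {M1, M2}, {M3}, {M4}, {M5}.

4 classes: {M1, M2}, {M3}, {M4}, {M5}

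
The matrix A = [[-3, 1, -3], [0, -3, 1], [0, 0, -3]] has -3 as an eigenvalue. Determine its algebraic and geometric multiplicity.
algebraic multiplicity 3, geometric multiplicity 1

The characteristic polynomial is (x + 3)^3, so the factor x + 3 appears with exponent 3: the algebraic multiplicity is 3.

rank(A + 3I) = 2, so the eigenspace has dimension 3 - 2 = 1: the geometric multiplicity is 1.

Since 1 < 3, A is not diagonalizable.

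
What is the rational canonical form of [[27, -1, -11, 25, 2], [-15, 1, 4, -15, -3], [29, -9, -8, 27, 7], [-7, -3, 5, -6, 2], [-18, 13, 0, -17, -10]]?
The invariant factors of A (the non-unit diagonal entries of the Smith normal form of xI - A over ℚ[x]) are x^2 + x - 1, (x - 6)(x^2 + x - 1), each dividing the next. The characteristic polynomial is their product, (x - 6)(x^2 + x - 1)^2.

The rational canonical form is the block-diagonal matrix of companion matrices C(f_i):
R = [[0, 1, 0, 0, 0], [1, -1, 0, 0, 0], [0, 0, 0, 0, -6], [0, 0, 1, 0, 7], [0, 0, 0, 1, 5]].

Note the characteristic polynomial does not split into linear factors over ℚ, so A has no Jordan form over ℚ; the rational canonical form exists over any field.

R = [[0, 1, 0, 0, 0], [1, -1, 0, 0, 0], [0, 0, 0, 0, -6], [0, 0, 1, 0, 7], [0, 0, 0, 1, 5]]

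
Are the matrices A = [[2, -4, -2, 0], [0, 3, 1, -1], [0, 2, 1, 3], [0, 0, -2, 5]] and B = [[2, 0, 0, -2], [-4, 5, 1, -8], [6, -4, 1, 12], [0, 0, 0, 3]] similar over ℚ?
Both have characteristic polynomial (x - 3)^3(x - 2), but the minimal polynomial of A is (x - 3)^3(x - 2) while the minimal polynomial of B is (x - 3)^2(x - 2). The minimal polynomial is a similarity invariant, so A and B are not similar.

No.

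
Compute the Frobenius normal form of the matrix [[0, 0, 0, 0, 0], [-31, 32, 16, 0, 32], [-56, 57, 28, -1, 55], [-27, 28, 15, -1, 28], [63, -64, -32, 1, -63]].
The invariant factors of A (the non-unit diagonal entries of the Smith normal form of xI - A over ℚ[x]) are x(x + 4)(x^3 + 2x - 4), each dividing the next. The characteristic polynomial is their product, x(x + 4)(x^3 + 2x - 4).

The rational canonical form is the block-diagonal matrix of companion matrices C(f_i):
R = [[0, 0, 0, 0, 0], [1, 0, 0, 0, 16], [0, 1, 0, 0, -4], [0, 0, 1, 0, -2], [0, 0, 0, 1, -4]].

Note the characteristic polynomial does not split into linear factors over ℚ, so A has no Jordan form over ℚ; the rational canonical form exists over any field.

R = [[0, 0, 0, 0, 0], [1, 0, 0, 0, 16], [0, 1, 0, 0, -4], [0, 0, 1, 0, -2], [0, 0, 0, 1, -4]]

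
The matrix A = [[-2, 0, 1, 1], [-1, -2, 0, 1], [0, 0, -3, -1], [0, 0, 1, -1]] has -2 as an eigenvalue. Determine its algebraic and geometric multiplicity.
algebraic multiplicity 4, geometric multiplicity 2

The characteristic polynomial is (x + 2)^4, so the factor x + 2 appears with exponent 4: the algebraic multiplicity is 4.

rank(A + 2I) = 2, so the eigenspace has dimension 4 - 2 = 2: the geometric multiplicity is 2.

Since 2 < 4, A is not diagonalizable.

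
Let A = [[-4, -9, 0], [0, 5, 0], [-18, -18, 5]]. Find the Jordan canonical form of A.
The characteristic polynomial is det(xI - A) = (x - 5)^2(x + 4), so the eigenvalues are -4 (algebraic multiplicity 1), 5 (algebraic multiplicity 2).

For λ = -4: algebraic multiplicity 1 gives one 1×1 block.

For λ = 5: rank(A - 5I) = 1. The eigenspace has dimension 3 - 1 = 2, so there are 2 Jordan blocks; the rank sequence gives block sizes [1, 1].

Assembling the blocks gives the Jordan form J above.

J = [[-4, 0, 0], [0, 5, 0], [0, 0, 5]]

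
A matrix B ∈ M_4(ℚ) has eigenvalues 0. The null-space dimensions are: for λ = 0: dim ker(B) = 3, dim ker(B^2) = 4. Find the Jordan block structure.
λ = 0: successive nullity increments [3, 1] count blocks of size ≥ k; block sizes are [2, 1, 1].

Jordan blocks: (0, 2), (0, 1), (0, 1)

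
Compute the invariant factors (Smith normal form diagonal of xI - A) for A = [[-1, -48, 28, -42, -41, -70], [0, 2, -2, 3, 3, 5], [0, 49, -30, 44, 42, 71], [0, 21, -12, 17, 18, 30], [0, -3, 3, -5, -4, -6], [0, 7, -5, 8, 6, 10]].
The Jordan structure of A has elementary divisors (x + 1)^3, (x + 1)^3. Arranging the block sizes at each eigenvalue in decreasing order and taking row products gives the invariant factors.

Invariant factors (smallest first, each dividing the next): (x + 1)^3, (x + 1)^3.

Check: the last factor (x + 1)^3 is the minimal polynomial, and the product (x + 1)^6 is the characteristic polynomial.

(x + 1)^3, (x + 1)^3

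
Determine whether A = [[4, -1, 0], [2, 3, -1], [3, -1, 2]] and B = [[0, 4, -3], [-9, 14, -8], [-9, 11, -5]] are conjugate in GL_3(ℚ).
Two matrices over a field are similar if and only if they have the same invariant factors.

Both A and B have characteristic polynomial (x - 3)^3 and minimal polynomial (x - 3)^3. Computing further, both have invariant factors (x - 3)^3. Hence A and B are similar.

Yes.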